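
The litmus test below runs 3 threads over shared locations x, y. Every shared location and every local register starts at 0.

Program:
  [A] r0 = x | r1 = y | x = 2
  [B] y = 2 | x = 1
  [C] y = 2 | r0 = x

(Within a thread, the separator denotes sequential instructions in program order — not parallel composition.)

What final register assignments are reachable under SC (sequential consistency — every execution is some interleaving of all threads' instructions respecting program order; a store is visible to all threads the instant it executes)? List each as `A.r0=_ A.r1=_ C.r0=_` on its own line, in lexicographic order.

A.r0=0 A.r1=0 C.r0=0
A.r0=0 A.r1=0 C.r0=1
A.r0=0 A.r1=0 C.r0=2
A.r0=0 A.r1=2 C.r0=0
A.r0=0 A.r1=2 C.r0=1
A.r0=0 A.r1=2 C.r0=2
A.r0=1 A.r1=2 C.r0=0
A.r0=1 A.r1=2 C.r0=1
A.r0=1 A.r1=2 C.r0=2

outcome vector order: (A.r0,A.r1,C.r0)
|SC outcomes| = 9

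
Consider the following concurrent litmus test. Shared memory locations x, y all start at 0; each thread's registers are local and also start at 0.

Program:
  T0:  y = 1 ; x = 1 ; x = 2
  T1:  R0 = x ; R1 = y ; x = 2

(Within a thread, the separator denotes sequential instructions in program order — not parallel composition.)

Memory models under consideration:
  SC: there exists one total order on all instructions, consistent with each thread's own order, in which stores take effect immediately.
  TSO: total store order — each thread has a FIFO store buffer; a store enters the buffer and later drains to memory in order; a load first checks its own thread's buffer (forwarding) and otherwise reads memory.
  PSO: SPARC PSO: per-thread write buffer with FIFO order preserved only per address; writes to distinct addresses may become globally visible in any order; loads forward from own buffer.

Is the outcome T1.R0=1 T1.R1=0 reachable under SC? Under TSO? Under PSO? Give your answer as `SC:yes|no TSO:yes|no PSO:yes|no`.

SC:no TSO:no PSO:yes

outcome vector order: (T1.R0,T1.R1)
[SC] allowed = {<0 0> <0 1> <1 1> <2 1>}
[TSO] allowed = {<0 0> <0 1> <1 1> <2 1>}
[PSO] allowed = {<0 0> <0 1> <1 0> <1 1> <2 0> <2 1>}
target <1 0> ∈ {PSO}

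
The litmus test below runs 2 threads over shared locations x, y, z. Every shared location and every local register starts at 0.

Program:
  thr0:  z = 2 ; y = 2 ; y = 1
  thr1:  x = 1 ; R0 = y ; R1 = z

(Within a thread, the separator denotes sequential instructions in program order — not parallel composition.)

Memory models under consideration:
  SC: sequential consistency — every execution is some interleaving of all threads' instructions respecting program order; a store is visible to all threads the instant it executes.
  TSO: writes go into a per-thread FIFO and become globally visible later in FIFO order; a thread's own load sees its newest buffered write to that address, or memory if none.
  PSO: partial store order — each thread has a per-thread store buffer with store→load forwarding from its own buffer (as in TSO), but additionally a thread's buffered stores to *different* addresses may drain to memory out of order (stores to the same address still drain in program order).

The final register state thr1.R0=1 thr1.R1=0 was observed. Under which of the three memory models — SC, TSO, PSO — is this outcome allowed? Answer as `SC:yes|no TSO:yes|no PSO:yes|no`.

SC:no TSO:no PSO:yes

outcome vector order: (thr1.R0,thr1.R1)
under SC → 0/0; 0/2; 1/2; 2/2
under TSO → 0/0; 0/2; 1/2; 2/2
under PSO → 0/0; 0/2; 1/0; 1/2; 2/0; 2/2
target 1/0 ∈ {PSO}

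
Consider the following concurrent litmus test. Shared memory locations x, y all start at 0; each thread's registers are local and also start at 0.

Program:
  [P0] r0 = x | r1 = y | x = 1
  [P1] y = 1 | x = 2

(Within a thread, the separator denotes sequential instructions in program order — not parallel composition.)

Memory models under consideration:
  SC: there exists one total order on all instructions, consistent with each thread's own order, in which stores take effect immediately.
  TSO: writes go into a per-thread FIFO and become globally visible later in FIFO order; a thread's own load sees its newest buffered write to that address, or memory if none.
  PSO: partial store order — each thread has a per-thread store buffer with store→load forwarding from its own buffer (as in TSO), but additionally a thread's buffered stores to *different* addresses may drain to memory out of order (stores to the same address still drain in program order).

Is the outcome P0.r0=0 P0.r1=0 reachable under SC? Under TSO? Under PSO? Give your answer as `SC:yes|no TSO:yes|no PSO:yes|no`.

SC:yes TSO:yes PSO:yes

outcome vector order: (P0.r0,P0.r1)
under SC → 0/0 0/1 2/1
under TSO → 0/0 0/1 2/1
under PSO → 0/0 0/1 2/0 2/1
target 0/0 ∈ {SC,TSO,PSO}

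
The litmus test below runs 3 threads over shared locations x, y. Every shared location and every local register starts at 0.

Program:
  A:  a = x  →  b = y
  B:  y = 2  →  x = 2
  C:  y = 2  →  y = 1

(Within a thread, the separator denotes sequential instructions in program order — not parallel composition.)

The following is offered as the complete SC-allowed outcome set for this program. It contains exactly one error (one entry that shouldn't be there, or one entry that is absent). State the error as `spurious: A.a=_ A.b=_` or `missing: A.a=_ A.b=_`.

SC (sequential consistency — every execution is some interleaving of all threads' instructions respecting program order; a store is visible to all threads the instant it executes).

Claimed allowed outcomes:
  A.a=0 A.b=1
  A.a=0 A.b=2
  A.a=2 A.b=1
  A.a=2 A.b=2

missing: A.a=0 A.b=0

outcome vector order: (A.a,A.b)
SC: 5 outcomes — {00 01 02 21 22}
SC∖claimed = {00}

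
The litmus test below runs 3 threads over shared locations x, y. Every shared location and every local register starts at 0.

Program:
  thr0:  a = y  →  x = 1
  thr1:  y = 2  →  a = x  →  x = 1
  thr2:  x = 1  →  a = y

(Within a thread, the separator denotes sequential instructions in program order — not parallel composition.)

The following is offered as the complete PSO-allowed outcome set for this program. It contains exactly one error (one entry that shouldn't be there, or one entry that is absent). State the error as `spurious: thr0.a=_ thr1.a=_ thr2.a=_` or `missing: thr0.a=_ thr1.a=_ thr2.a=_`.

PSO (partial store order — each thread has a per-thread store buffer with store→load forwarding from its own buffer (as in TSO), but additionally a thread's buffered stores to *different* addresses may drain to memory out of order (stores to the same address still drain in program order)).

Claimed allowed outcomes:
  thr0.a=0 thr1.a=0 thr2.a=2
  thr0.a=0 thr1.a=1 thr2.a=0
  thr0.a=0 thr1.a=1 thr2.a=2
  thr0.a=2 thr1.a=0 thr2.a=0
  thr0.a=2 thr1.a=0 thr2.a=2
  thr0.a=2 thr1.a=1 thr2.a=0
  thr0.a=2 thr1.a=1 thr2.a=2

missing: thr0.a=0 thr1.a=0 thr2.a=0

outcome vector order: (thr0.a,thr1.a,thr2.a)
[PSO] allowed = {<0 0 0> <0 0 2> <0 1 0> <0 1 2> <2 0 0> <2 0 2> <2 1 0> <2 1 2>}
PSO∖claimed = {<0 0 0>}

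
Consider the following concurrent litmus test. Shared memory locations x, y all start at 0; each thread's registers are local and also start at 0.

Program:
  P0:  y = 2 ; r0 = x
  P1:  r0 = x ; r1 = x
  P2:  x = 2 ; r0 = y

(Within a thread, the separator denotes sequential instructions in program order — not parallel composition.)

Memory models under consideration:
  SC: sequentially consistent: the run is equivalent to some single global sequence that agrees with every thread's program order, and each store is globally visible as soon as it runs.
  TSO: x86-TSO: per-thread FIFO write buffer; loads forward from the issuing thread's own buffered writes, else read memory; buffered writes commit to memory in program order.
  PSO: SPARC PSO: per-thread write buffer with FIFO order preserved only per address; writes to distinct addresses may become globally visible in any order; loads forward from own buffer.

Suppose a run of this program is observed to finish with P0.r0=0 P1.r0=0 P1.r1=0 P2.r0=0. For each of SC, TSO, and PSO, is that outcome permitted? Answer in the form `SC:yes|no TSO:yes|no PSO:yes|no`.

outcome vector order: (P0.r0,P1.r0,P1.r1,P2.r0)
SC (9): (0,0,0,2), (0,0,2,2), (0,2,2,2), (2,0,0,0), (2,0,0,2), (2,0,2,0), (2,0,2,2), (2,2,2,0), (2,2,2,2)
TSO (12): (0,0,0,0), (0,0,0,2), (0,0,2,0), (0,0,2,2), (0,2,2,0), (0,2,2,2), (2,0,0,0), (2,0,0,2), (2,0,2,0), (2,0,2,2), (2,2,2,0), (2,2,2,2)
PSO (12): (0,0,0,0), (0,0,0,2), (0,0,2,0), (0,0,2,2), (0,2,2,0), (0,2,2,2), (2,0,0,0), (2,0,0,2), (2,0,2,0), (2,0,2,2), (2,2,2,0), (2,2,2,2)
target (0,0,0,0) ∈ {TSO,PSO}

SC:no TSO:yes PSO:yes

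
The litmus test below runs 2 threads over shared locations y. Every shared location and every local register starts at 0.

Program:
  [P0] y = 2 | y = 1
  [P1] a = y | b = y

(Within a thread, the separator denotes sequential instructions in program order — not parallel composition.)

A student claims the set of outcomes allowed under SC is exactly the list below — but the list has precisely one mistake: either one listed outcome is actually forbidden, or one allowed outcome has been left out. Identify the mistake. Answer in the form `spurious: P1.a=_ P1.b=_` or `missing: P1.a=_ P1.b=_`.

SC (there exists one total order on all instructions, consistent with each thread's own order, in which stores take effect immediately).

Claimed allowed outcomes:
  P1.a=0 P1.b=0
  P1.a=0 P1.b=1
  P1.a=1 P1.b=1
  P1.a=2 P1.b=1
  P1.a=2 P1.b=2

outcome vector order: (P1.a,P1.b)
SC: 6 outcomes — {<0 0>; <0 1>; <0 2>; <1 1>; <2 1>; <2 2>}
SC∖claimed = {<0 2>}

missing: P1.a=0 P1.b=2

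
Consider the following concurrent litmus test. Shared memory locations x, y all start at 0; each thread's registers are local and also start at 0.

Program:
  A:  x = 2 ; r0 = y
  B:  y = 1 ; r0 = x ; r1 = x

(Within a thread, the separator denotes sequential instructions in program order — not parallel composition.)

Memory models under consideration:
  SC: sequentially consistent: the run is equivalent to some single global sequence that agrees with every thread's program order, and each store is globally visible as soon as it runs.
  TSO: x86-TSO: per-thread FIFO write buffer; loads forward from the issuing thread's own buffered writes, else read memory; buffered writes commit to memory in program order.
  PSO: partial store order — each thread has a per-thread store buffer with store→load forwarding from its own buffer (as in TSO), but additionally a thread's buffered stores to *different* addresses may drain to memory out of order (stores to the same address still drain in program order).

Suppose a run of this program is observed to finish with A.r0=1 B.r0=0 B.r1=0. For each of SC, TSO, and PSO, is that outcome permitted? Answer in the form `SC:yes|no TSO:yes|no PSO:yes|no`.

outcome vector order: (A.r0,B.r0,B.r1)
[SC] allowed = {0/2/2; 1/0/0; 1/0/2; 1/2/2}
[TSO] allowed = {0/0/0; 0/0/2; 0/2/2; 1/0/0; 1/0/2; 1/2/2}
[PSO] allowed = {0/0/0; 0/0/2; 0/2/2; 1/0/0; 1/0/2; 1/2/2}
target 1/0/0 ∈ {SC,TSO,PSO}

SC:yes TSO:yes PSO:yes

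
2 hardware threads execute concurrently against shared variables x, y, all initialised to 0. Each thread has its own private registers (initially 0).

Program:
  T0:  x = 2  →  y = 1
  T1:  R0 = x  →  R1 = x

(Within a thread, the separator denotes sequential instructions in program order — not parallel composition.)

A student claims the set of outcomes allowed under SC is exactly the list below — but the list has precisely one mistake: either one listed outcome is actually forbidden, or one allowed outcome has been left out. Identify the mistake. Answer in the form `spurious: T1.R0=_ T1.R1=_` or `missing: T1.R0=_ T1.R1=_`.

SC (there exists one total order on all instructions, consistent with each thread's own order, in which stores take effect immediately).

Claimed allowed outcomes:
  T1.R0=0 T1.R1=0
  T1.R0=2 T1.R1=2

outcome vector order: (T1.R0,T1.R1)
[SC] allowed = {0/0; 0/2; 2/2}
SC∖claimed = {0/2}

missing: T1.R0=0 T1.R1=2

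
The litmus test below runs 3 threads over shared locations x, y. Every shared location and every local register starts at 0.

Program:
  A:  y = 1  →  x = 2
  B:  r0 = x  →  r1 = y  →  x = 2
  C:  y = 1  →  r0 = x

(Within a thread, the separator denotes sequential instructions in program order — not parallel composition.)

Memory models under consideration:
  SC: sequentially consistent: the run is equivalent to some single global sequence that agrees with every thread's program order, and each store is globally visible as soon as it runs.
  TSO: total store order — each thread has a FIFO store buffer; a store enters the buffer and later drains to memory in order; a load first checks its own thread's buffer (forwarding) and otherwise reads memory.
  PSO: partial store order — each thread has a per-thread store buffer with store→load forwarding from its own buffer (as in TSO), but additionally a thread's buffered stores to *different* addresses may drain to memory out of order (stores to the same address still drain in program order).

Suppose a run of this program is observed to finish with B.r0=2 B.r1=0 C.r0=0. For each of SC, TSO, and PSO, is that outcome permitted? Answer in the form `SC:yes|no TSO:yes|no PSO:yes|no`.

SC:no TSO:no PSO:yes

outcome vector order: (B.r0,B.r1,C.r0)
SC: 6 outcomes — {(0,0,0); (0,0,2); (0,1,0); (0,1,2); (2,1,0); (2,1,2)}
TSO: 6 outcomes — {(0,0,0); (0,0,2); (0,1,0); (0,1,2); (2,1,0); (2,1,2)}
PSO: 8 outcomes — {(0,0,0); (0,0,2); (0,1,0); (0,1,2); (2,0,0); (2,0,2); (2,1,0); (2,1,2)}
target (2,0,0) ∈ {PSO}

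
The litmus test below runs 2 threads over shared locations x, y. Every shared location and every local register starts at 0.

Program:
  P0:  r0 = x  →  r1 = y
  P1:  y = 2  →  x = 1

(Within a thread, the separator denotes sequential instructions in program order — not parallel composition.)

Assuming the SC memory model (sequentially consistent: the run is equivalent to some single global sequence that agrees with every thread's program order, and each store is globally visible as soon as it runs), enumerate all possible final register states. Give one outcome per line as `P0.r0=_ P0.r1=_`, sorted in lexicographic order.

outcome vector order: (P0.r0,P0.r1)
|SC outcomes| = 3

P0.r0=0 P0.r1=0
P0.r0=0 P0.r1=2
P0.r0=1 P0.r1=2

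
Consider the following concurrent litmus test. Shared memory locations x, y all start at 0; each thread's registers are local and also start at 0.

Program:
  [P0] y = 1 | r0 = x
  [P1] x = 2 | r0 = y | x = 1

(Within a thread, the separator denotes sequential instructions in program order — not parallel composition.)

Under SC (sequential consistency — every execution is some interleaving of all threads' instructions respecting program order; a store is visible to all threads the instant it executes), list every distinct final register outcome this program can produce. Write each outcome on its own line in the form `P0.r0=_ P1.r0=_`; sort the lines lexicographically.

P0.r0=0 P1.r0=1
P0.r0=1 P1.r0=0
P0.r0=1 P1.r0=1
P0.r0=2 P1.r0=0
P0.r0=2 P1.r0=1

outcome vector order: (P0.r0,P1.r0)
|SC outcomes| = 5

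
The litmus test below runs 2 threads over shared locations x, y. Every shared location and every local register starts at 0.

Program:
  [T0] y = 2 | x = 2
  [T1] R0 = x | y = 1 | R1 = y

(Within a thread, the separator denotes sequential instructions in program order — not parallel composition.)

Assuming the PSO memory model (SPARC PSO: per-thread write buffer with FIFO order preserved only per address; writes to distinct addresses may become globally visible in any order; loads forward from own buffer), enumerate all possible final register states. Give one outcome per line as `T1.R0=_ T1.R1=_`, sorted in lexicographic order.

outcome vector order: (T1.R0,T1.R1)
|PSO outcomes| = 4

T1.R0=0 T1.R1=1
T1.R0=0 T1.R1=2
T1.R0=2 T1.R1=1
T1.R0=2 T1.R1=2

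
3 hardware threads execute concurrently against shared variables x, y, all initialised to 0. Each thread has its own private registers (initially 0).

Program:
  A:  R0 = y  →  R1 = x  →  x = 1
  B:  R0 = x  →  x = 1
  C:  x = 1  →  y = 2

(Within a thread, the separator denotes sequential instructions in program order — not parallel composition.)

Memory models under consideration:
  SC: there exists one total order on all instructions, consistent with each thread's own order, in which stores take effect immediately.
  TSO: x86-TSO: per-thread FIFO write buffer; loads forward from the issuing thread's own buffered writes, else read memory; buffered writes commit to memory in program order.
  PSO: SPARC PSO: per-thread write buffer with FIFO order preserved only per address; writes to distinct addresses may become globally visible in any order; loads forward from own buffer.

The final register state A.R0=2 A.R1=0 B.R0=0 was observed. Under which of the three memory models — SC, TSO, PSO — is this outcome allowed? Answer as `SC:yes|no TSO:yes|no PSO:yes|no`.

SC:no TSO:no PSO:yes

outcome vector order: (A.R0,A.R1,B.R0)
[SC] allowed = {0/0/0; 0/0/1; 0/1/0; 0/1/1; 2/1/0; 2/1/1}
[TSO] allowed = {0/0/0; 0/0/1; 0/1/0; 0/1/1; 2/1/0; 2/1/1}
[PSO] allowed = {0/0/0; 0/0/1; 0/1/0; 0/1/1; 2/0/0; 2/0/1; 2/1/0; 2/1/1}
target 2/0/0 ∈ {PSO}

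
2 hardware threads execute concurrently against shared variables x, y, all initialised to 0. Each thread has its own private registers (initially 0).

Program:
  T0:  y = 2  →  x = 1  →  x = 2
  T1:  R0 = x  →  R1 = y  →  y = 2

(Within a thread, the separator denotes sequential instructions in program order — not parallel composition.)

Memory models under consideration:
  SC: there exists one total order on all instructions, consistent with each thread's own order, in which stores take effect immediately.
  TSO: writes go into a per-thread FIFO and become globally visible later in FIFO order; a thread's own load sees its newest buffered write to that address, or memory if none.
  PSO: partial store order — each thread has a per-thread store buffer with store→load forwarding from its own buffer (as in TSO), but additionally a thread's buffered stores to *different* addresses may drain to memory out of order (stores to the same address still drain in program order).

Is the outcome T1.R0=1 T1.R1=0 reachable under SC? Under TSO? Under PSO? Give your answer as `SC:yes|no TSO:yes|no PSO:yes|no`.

SC:no TSO:no PSO:yes

outcome vector order: (T1.R0,T1.R1)
under SC → 00 02 12 22
under TSO → 00 02 12 22
under PSO → 00 02 10 12 20 22
target 10 ∈ {PSO}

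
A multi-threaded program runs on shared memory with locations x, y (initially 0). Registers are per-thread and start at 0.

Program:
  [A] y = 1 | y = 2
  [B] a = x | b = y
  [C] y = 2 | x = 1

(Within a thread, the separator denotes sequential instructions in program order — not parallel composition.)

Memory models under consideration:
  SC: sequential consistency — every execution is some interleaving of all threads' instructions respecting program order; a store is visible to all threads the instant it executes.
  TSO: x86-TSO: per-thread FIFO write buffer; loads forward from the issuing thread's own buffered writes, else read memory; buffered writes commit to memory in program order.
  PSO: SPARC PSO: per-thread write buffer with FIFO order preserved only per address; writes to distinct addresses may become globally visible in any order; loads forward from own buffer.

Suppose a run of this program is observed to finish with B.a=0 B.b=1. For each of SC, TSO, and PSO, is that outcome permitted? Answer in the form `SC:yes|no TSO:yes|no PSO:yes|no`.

SC:yes TSO:yes PSO:yes

outcome vector order: (B.a,B.b)
SC (5): (0,0) (0,1) (0,2) (1,1) (1,2)
TSO (5): (0,0) (0,1) (0,2) (1,1) (1,2)
PSO (6): (0,0) (0,1) (0,2) (1,0) (1,1) (1,2)
target (0,1) ∈ {SC,TSO,PSO}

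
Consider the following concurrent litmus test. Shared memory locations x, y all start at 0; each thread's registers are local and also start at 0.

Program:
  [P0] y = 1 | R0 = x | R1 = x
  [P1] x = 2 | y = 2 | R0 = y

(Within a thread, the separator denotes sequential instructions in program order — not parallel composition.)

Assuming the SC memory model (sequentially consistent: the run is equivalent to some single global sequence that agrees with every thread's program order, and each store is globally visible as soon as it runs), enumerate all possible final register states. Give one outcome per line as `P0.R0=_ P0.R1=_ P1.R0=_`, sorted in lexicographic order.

outcome vector order: (P0.R0,P0.R1,P1.R0)
|SC outcomes| = 4

P0.R0=0 P0.R1=0 P1.R0=2
P0.R0=0 P0.R1=2 P1.R0=2
P0.R0=2 P0.R1=2 P1.R0=1
P0.R0=2 P0.R1=2 P1.R0=2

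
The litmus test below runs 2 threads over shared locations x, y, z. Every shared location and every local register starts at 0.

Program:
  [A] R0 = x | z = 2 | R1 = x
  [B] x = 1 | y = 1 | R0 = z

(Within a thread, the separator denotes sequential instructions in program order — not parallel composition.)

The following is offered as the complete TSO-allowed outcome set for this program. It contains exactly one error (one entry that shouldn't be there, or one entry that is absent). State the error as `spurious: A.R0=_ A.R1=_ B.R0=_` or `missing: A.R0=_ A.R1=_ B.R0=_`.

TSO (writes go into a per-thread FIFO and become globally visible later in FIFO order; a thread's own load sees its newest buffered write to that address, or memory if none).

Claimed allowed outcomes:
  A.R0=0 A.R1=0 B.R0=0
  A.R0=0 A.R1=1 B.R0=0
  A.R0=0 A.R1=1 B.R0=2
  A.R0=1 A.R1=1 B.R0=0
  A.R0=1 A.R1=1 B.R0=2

outcome vector order: (A.R0,A.R1,B.R0)
TSO (6): (0,0,0), (0,0,2), (0,1,0), (0,1,2), (1,1,0), (1,1,2)
TSO∖claimed = {(0,0,2)}

missing: A.R0=0 A.R1=0 B.R0=2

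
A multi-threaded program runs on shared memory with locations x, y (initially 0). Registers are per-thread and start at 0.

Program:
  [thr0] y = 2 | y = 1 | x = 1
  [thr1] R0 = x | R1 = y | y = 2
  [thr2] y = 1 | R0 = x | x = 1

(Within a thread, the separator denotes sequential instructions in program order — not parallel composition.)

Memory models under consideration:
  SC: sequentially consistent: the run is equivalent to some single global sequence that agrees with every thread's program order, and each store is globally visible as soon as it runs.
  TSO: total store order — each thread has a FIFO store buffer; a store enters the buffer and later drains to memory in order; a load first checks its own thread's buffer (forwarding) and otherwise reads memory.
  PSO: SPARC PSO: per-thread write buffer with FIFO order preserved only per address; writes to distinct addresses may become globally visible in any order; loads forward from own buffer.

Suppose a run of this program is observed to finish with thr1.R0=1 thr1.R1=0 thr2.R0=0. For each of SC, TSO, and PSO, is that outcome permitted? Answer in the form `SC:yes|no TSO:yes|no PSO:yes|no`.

outcome vector order: (thr1.R0,thr1.R1,thr2.R0)
SC (9): 000 001 010 011 020 021 110 111 120
TSO (9): 000 001 010 011 020 021 110 111 120
PSO (12): 000 001 010 011 020 021 100 101 110 111 120 121
target 100 ∈ {PSO}

SC:no TSO:no PSO:yes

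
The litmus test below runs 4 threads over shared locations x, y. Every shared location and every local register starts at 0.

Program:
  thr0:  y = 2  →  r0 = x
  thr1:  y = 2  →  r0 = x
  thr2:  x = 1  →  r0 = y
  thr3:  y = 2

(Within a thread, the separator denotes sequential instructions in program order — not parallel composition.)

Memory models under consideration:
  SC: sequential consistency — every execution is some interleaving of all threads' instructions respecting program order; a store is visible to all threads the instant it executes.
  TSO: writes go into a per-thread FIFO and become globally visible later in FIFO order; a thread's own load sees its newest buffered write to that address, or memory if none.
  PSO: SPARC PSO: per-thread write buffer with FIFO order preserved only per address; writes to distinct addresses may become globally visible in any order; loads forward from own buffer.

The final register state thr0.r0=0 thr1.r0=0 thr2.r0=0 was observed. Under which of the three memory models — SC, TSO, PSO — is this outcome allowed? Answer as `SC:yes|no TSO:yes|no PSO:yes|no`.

SC:no TSO:yes PSO:yes

outcome vector order: (thr0.r0,thr1.r0,thr2.r0)
[SC] allowed = {002 012 102 110 112}
[TSO] allowed = {000 002 010 012 100 102 110 112}
[PSO] allowed = {000 002 010 012 100 102 110 112}
target 000 ∈ {TSO,PSO}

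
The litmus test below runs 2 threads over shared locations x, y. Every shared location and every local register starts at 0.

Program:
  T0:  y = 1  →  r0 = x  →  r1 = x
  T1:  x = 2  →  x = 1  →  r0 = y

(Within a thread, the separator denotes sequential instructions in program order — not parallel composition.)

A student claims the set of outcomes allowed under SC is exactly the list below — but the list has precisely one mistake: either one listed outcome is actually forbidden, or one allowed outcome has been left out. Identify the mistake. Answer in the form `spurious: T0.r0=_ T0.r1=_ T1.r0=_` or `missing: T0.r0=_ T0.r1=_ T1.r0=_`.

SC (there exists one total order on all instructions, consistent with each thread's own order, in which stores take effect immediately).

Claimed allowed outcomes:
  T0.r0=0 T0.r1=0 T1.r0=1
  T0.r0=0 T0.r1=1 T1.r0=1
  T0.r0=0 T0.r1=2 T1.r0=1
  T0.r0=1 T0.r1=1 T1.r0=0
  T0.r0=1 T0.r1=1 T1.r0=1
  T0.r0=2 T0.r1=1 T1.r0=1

outcome vector order: (T0.r0,T0.r1,T1.r0)
SC (7): (0,0,1); (0,1,1); (0,2,1); (1,1,0); (1,1,1); (2,1,1); (2,2,1)
SC∖claimed = {(2,2,1)}

missing: T0.r0=2 T0.r1=2 T1.r0=1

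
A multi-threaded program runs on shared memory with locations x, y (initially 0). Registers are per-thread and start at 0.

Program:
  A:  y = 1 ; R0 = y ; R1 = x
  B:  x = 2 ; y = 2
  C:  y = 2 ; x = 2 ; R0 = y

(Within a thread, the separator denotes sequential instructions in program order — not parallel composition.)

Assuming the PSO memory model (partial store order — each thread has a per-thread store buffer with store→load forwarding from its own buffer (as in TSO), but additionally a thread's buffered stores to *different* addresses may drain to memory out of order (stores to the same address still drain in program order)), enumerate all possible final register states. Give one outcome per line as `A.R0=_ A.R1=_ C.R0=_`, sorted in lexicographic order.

A.R0=1 A.R1=0 C.R0=1
A.R0=1 A.R1=0 C.R0=2
A.R0=1 A.R1=2 C.R0=1
A.R0=1 A.R1=2 C.R0=2
A.R0=2 A.R1=0 C.R0=1
A.R0=2 A.R1=0 C.R0=2
A.R0=2 A.R1=2 C.R0=1
A.R0=2 A.R1=2 C.R0=2

outcome vector order: (A.R0,A.R1,C.R0)
|PSO outcomes| = 8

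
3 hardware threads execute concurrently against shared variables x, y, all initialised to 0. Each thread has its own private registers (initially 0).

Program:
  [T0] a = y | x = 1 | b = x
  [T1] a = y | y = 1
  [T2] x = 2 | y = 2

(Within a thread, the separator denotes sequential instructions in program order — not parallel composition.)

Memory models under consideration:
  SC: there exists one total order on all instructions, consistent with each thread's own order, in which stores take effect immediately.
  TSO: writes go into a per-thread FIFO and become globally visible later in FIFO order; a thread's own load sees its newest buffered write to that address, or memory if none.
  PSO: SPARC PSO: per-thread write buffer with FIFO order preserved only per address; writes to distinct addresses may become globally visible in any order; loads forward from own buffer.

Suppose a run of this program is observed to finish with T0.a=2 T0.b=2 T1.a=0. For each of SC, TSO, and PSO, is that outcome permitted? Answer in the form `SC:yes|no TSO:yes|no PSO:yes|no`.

SC:no TSO:no PSO:yes

outcome vector order: (T0.a,T0.b,T1.a)
[SC] allowed = {(0,1,0), (0,1,2), (0,2,0), (0,2,2), (1,1,0), (1,1,2), (1,2,0), (2,1,0), (2,1,2)}
[TSO] allowed = {(0,1,0), (0,1,2), (0,2,0), (0,2,2), (1,1,0), (1,1,2), (1,2,0), (2,1,0), (2,1,2)}
[PSO] allowed = {(0,1,0), (0,1,2), (0,2,0), (0,2,2), (1,1,0), (1,1,2), (1,2,0), (1,2,2), (2,1,0), (2,1,2), (2,2,0), (2,2,2)}
target (2,2,0) ∈ {PSO}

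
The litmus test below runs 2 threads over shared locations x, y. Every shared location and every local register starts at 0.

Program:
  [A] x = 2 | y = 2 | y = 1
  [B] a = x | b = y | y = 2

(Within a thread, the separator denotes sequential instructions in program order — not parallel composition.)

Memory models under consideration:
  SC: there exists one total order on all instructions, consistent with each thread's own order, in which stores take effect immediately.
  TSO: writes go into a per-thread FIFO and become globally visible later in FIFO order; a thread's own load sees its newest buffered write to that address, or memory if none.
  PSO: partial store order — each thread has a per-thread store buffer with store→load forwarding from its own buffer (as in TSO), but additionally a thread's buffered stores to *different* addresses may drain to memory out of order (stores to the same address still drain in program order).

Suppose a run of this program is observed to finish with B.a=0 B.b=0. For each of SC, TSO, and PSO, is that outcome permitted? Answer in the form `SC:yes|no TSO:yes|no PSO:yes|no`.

SC:yes TSO:yes PSO:yes

outcome vector order: (B.a,B.b)
SC: 6 outcomes — {(0,0), (0,1), (0,2), (2,0), (2,1), (2,2)}
TSO: 6 outcomes — {(0,0), (0,1), (0,2), (2,0), (2,1), (2,2)}
PSO: 6 outcomes — {(0,0), (0,1), (0,2), (2,0), (2,1), (2,2)}
target (0,0) ∈ {SC,TSO,PSO}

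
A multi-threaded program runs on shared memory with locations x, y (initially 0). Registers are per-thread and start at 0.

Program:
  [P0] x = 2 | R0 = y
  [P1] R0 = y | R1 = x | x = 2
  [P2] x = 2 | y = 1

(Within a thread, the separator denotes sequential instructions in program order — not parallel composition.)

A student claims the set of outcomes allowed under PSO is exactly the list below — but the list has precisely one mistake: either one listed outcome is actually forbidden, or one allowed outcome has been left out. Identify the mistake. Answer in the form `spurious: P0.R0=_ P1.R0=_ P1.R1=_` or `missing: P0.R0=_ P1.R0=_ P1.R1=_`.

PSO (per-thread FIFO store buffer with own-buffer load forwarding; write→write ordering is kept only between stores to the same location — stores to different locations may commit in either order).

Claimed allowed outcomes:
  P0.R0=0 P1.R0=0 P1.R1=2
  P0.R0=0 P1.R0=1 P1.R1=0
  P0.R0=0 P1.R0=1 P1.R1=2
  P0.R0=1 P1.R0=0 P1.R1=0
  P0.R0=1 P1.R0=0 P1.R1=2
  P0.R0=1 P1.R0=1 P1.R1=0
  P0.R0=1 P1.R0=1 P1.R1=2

missing: P0.R0=0 P1.R0=0 P1.R1=0

outcome vector order: (P0.R0,P1.R0,P1.R1)
under PSO → (0,0,0) (0,0,2) (0,1,0) (0,1,2) (1,0,0) (1,0,2) (1,1,0) (1,1,2)
PSO∖claimed = {(0,0,0)}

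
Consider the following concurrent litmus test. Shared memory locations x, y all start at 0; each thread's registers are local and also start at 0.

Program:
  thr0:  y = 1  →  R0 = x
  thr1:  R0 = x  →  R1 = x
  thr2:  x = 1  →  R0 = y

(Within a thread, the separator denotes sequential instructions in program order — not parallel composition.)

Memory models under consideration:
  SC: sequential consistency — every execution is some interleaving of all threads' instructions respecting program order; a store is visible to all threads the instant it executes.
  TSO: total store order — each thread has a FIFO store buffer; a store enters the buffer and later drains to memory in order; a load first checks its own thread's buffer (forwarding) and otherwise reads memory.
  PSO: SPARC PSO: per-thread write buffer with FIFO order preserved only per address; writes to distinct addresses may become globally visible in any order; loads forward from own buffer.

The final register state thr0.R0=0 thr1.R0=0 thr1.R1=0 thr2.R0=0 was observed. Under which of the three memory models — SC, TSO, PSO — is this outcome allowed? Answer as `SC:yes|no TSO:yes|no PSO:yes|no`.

outcome vector order: (thr0.R0,thr1.R0,thr1.R1,thr2.R0)
under SC → 0/0/0/1 0/0/1/1 0/1/1/1 1/0/0/0 1/0/0/1 1/0/1/0 1/0/1/1 1/1/1/0 1/1/1/1
under TSO → 0/0/0/0 0/0/0/1 0/0/1/0 0/0/1/1 0/1/1/0 0/1/1/1 1/0/0/0 1/0/0/1 1/0/1/0 1/0/1/1 1/1/1/0 1/1/1/1
under PSO → 0/0/0/0 0/0/0/1 0/0/1/0 0/0/1/1 0/1/1/0 0/1/1/1 1/0/0/0 1/0/0/1 1/0/1/0 1/0/1/1 1/1/1/0 1/1/1/1
target 0/0/0/0 ∈ {TSO,PSO}

SC:no TSO:yes PSO:yes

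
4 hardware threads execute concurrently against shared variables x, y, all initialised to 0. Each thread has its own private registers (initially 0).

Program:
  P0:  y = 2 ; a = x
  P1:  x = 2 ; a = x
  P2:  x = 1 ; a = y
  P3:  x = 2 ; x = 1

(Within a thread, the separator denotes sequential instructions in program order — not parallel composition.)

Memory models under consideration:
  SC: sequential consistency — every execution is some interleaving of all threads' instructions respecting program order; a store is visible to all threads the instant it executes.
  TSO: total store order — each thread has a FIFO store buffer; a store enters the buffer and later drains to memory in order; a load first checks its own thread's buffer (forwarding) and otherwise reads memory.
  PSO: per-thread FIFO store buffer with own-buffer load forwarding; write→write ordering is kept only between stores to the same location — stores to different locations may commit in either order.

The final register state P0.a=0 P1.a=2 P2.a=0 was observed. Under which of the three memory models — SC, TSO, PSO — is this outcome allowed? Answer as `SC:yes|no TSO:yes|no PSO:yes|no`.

outcome vector order: (P0.a,P1.a,P2.a)
SC: 10 outcomes — {012, 022, 110, 112, 120, 122, 210, 212, 220, 222}
TSO: 12 outcomes — {010, 012, 020, 022, 110, 112, 120, 122, 210, 212, 220, 222}
PSO: 12 outcomes — {010, 012, 020, 022, 110, 112, 120, 122, 210, 212, 220, 222}
target 020 ∈ {TSO,PSO}

SC:no TSO:yes PSO:yes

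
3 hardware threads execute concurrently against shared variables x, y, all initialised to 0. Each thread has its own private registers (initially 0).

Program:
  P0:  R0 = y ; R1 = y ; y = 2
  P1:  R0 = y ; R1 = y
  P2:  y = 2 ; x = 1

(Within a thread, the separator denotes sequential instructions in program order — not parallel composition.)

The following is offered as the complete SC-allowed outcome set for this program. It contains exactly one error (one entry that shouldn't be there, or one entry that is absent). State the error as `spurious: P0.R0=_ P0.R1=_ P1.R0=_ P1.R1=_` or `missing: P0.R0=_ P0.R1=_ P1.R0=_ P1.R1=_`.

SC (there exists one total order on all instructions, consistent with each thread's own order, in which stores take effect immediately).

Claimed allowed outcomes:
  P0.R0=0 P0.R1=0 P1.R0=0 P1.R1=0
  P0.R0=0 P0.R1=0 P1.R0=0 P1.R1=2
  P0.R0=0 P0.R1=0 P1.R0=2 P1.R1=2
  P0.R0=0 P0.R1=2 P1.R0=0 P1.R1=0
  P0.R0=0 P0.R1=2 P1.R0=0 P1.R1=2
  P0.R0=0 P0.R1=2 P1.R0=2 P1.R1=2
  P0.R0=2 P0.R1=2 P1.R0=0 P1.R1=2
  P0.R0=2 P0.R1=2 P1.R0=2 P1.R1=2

missing: P0.R0=2 P0.R1=2 P1.R0=0 P1.R1=0

outcome vector order: (P0.R0,P0.R1,P1.R0,P1.R1)
SC: 9 outcomes — {<0 0 0 0>; <0 0 0 2>; <0 0 2 2>; <0 2 0 0>; <0 2 0 2>; <0 2 2 2>; <2 2 0 0>; <2 2 0 2>; <2 2 2 2>}
SC∖claimed = {<2 2 0 0>}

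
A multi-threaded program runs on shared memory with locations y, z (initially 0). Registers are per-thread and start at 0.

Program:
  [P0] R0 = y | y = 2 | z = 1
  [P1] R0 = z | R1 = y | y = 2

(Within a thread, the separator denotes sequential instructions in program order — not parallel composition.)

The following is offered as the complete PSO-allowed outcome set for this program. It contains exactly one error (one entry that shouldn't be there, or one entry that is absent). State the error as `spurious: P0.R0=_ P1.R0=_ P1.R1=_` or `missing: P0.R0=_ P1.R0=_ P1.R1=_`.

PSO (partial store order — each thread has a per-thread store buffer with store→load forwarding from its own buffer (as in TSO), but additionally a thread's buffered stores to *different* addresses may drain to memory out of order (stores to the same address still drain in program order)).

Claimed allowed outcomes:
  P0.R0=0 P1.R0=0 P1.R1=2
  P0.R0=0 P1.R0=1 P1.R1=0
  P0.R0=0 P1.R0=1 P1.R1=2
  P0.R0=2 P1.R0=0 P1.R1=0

outcome vector order: (P0.R0,P1.R0,P1.R1)
[PSO] allowed = {0/0/0, 0/0/2, 0/1/0, 0/1/2, 2/0/0}
PSO∖claimed = {0/0/0}

missing: P0.R0=0 P1.R0=0 P1.R1=0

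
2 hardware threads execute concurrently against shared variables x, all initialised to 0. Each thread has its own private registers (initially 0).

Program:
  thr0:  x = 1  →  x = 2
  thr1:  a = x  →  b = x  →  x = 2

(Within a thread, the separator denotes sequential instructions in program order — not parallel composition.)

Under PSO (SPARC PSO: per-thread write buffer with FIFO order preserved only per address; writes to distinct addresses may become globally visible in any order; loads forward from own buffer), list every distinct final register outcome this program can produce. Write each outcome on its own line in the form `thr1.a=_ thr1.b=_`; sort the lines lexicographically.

outcome vector order: (thr1.a,thr1.b)
|PSO outcomes| = 6

thr1.a=0 thr1.b=0
thr1.a=0 thr1.b=1
thr1.a=0 thr1.b=2
thr1.a=1 thr1.b=1
thr1.a=1 thr1.b=2
thr1.a=2 thr1.b=2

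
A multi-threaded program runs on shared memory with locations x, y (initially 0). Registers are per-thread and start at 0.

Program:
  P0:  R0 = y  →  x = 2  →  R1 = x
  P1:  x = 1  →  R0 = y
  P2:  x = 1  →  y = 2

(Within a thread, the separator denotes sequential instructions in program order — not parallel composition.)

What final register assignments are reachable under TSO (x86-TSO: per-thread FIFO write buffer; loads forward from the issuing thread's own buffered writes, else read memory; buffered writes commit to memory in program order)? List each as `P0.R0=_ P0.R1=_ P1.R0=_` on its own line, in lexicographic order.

outcome vector order: (P0.R0,P0.R1,P1.R0)
|TSO outcomes| = 8

P0.R0=0 P0.R1=1 P1.R0=0
P0.R0=0 P0.R1=1 P1.R0=2
P0.R0=0 P0.R1=2 P1.R0=0
P0.R0=0 P0.R1=2 P1.R0=2
P0.R0=2 P0.R1=1 P1.R0=0
P0.R0=2 P0.R1=1 P1.R0=2
P0.R0=2 P0.R1=2 P1.R0=0
P0.R0=2 P0.R1=2 P1.R0=2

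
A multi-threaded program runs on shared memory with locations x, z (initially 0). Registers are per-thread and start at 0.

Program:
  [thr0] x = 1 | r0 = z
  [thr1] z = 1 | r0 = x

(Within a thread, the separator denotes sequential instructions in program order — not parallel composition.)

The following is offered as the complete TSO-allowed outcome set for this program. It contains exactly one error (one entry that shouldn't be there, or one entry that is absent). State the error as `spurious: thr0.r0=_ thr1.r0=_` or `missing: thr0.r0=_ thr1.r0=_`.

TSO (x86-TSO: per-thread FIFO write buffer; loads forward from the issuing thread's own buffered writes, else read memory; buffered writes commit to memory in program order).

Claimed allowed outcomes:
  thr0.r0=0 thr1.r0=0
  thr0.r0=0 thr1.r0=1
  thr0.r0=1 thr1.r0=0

outcome vector order: (thr0.r0,thr1.r0)
[TSO] allowed = {00, 01, 10, 11}
TSO∖claimed = {11}

missing: thr0.r0=1 thr1.r0=1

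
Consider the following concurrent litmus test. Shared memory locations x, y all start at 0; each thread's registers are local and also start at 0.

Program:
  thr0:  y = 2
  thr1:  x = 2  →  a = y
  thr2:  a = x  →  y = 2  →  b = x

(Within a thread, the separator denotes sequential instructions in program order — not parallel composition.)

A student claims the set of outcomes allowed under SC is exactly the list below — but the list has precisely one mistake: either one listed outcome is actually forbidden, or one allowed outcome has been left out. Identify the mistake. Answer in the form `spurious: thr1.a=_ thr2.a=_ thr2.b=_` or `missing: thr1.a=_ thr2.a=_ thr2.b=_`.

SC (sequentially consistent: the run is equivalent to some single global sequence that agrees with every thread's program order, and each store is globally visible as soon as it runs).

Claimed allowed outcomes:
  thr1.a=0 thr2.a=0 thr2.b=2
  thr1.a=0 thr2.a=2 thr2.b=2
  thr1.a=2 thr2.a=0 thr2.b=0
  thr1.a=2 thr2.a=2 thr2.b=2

outcome vector order: (thr1.a,thr2.a,thr2.b)
under SC → 002, 022, 200, 202, 222
SC∖claimed = {202}

missing: thr1.a=2 thr2.a=0 thr2.b=2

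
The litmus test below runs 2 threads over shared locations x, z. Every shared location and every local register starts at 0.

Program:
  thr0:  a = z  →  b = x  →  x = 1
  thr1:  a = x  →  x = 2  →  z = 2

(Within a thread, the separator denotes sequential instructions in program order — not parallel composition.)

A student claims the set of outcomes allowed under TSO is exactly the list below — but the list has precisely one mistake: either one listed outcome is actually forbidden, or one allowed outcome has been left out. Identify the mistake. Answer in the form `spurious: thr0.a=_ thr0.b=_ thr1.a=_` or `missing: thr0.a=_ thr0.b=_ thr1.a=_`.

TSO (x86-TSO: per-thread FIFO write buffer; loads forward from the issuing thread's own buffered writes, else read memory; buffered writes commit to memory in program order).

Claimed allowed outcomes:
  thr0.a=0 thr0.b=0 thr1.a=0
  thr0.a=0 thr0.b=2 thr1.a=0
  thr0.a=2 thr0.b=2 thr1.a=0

outcome vector order: (thr0.a,thr0.b,thr1.a)
[TSO] allowed = {0/0/0; 0/0/1; 0/2/0; 2/2/0}
TSO∖claimed = {0/0/1}

missing: thr0.a=0 thr0.b=0 thr1.a=1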